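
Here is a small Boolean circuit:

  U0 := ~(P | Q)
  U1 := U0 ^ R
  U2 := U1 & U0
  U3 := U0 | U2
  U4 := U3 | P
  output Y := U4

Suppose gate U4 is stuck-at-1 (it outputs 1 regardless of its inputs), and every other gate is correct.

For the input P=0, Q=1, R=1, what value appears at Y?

Propagate with U4 forced: U0=0, U1=1, U2=0, U3=0, U4=1 [stuck-at-1].
So Y = 1. (Without the fault it would be 0.)

1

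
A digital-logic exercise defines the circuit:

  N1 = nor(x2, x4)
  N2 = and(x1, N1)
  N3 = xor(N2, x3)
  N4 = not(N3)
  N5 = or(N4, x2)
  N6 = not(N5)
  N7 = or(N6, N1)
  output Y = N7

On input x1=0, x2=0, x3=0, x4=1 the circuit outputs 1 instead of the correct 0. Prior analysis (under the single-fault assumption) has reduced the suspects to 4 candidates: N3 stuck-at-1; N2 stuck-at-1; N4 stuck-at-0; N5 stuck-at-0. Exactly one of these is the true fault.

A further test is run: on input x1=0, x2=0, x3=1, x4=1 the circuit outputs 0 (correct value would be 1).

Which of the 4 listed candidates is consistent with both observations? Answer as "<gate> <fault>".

Evaluate each candidate on input x1=0, x2=0, x3=1, x4=1:
  N3 stuck-at-1: N1=0, N2=0, N3=1 [stuck-at-1], N4=0, N5=0, N6=1, N7=1 → 1 — eliminated
  N2 stuck-at-1: N1=0, N2=1 [stuck-at-1], N3=0, N4=1, N5=1, N6=0, N7=0 → 0 — matches
  N4 stuck-at-0: N1=0, N2=0, N3=1, N4=0 [stuck-at-0], N5=0, N6=1, N7=1 → 1 — eliminated
  N5 stuck-at-0: N1=0, N2=0, N3=1, N4=0, N5=0 [stuck-at-0], N6=1, N7=1 → 1 — eliminated
Only N2 stuck-at-1 reproduces the observed 0.

N2 stuck-at-1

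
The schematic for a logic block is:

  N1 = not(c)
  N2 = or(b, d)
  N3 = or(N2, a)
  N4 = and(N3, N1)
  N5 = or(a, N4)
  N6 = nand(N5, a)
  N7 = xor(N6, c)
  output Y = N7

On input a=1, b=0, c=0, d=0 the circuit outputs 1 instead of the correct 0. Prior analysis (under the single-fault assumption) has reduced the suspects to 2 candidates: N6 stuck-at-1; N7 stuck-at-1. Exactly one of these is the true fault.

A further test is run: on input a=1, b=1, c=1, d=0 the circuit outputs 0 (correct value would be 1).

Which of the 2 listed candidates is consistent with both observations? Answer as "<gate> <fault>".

N6 stuck-at-1

Evaluate each candidate on input a=1, b=1, c=1, d=0:
  N6 stuck-at-1: N1=0, N2=1, N3=1, N4=0, N5=1, N6=1 [stuck-at-1], N7=0 → 0 — matches
  N7 stuck-at-1: N1=0, N2=1, N3=1, N4=0, N5=1, N6=0, N7=1 [stuck-at-1] → 1 — eliminated
Only N6 stuck-at-1 reproduces the observed 0.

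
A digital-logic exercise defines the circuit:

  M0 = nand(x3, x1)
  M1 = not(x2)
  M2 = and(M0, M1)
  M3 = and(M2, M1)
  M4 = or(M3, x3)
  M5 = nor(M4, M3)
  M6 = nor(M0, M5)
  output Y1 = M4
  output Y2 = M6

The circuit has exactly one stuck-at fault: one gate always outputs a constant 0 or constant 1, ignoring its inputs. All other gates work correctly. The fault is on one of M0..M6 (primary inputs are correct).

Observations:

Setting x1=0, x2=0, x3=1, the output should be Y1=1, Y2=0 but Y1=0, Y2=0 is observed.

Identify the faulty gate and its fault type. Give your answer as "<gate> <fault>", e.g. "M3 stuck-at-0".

Fault-free values for test 1 (x1=0, x2=0, x3=1): M0=1, M1=1, M2=1, M3=1, M4=1, M5=0, M6=0, giving Y1=1, Y2=0. Observed Y1=0, Y2=0.
Test 1: faults giving observed Y1=0, Y2=0 are {M4 stuck-at-0}.
Only M4 stuck-at-0 is consistent with every test.

M4 stuck-at-0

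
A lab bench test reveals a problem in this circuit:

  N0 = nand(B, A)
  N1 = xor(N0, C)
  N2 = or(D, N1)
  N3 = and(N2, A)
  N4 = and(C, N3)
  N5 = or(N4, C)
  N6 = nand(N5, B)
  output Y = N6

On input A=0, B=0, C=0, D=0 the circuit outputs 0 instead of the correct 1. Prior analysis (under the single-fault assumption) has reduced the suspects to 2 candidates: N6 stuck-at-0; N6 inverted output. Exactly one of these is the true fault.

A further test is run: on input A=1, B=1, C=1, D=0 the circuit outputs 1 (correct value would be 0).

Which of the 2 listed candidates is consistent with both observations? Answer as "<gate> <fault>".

N6 inverted output

Evaluate each candidate on input A=1, B=1, C=1, D=0:
  N6 stuck-at-0: N0=0, N1=1, N2=1, N3=1, N4=1, N5=1, N6=0 [stuck-at-0] → 0 — eliminated
  N6 inverted output: N0=0, N1=1, N2=1, N3=1, N4=1, N5=1, N6=1 [inverted output] → 1 — matches
Only N6 inverted output reproduces the observed 1.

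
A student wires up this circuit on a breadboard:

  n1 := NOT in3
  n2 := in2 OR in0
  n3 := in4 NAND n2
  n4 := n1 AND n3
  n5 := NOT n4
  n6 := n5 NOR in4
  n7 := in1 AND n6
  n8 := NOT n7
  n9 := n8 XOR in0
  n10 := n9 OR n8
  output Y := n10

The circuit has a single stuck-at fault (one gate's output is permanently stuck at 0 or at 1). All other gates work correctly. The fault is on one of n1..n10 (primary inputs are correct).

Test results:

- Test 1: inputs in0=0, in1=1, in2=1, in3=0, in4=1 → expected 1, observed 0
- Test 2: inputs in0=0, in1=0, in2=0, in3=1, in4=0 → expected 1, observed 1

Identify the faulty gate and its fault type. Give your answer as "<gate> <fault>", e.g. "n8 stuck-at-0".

Fault-free values for test 1 (in0=0, in1=1, in2=1, in3=0, in4=1): n1=1, n2=1, n3=0, n4=0, n5=1, n6=0, n7=0, n8=1, n9=1, n10=1, giving Y=1. Observed 0.
Test 1: faults giving observed 0 are {n6 stuck-at-1, n7 stuck-at-1, n8 stuck-at-0, n10 stuck-at-0}.
Test 2 (in0=0, in1=0, in2=0, in3=1, in4=0): fault-free n1=0, n2=0, n3=1, n4=0, n5=1, n6=0, n7=0, n8=1, n9=1, n10=1 → 1; observed 1. Eliminates n7 stuck-at-1, n8 stuck-at-0, n10 stuck-at-0.
Only n6 stuck-at-1 is consistent with every test.

n6 stuck-at-1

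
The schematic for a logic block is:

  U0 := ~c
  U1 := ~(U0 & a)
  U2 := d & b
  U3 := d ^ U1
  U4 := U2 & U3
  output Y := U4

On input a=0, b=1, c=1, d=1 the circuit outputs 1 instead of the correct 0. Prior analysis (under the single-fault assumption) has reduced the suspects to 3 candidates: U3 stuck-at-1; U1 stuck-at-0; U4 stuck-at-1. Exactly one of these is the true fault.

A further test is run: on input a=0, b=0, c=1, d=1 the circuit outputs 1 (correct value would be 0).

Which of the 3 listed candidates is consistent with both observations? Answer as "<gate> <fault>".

U4 stuck-at-1

Evaluate each candidate on input a=0, b=0, c=1, d=1:
  U3 stuck-at-1: U0=0, U1=1, U2=0, U3=1 [stuck-at-1], U4=0 → 0 — eliminated
  U1 stuck-at-0: U0=0, U1=0 [stuck-at-0], U2=0, U3=1, U4=0 → 0 — eliminated
  U4 stuck-at-1: U0=0, U1=1, U2=0, U3=0, U4=1 [stuck-at-1] → 1 — matches
Only U4 stuck-at-1 reproduces the observed 1.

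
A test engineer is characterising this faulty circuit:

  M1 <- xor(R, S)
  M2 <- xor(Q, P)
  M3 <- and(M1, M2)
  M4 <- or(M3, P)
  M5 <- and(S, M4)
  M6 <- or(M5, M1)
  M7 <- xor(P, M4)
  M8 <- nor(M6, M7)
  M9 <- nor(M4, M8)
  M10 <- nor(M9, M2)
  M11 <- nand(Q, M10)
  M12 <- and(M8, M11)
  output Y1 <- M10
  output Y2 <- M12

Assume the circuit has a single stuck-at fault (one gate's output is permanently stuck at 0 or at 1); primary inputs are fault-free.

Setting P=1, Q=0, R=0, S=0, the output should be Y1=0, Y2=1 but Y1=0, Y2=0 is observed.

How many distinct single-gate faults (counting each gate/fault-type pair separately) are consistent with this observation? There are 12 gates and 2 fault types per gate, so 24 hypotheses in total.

8

Fault-free: M1=0, M2=1, M3=0, M4=1, M5=0, M6=0, M7=0, M8=1, M9=0, M10=0, M11=1, M12=1 → Y1=0, Y2=1. Observed Y1=0, Y2=0.
  M1: stuck-at-1 ✓; others ✗
  M2: none of the 2 fault types match ✗
  M3: none of the 2 fault types match ✗
  M4: stuck-at-0 ✓; others ✗
  M5: stuck-at-1 ✓; others ✗
  M6: stuck-at-1 ✓; others ✗
  M7: stuck-at-1 ✓; others ✗
  M8: stuck-at-0 ✓; others ✗
  M9: none of the 2 fault types match ✗
  M10: none of the 2 fault types match ✗
  M11: stuck-at-0 ✓; others ✗
  M12: stuck-at-0 ✓; others ✗
Consistent faults: {M1 stuck-at-1, M4 stuck-at-0, M5 stuck-at-1, M6 stuck-at-1, M7 stuck-at-1, M8 stuck-at-0, M11 stuck-at-0, M12 stuck-at-0} — 8 in all.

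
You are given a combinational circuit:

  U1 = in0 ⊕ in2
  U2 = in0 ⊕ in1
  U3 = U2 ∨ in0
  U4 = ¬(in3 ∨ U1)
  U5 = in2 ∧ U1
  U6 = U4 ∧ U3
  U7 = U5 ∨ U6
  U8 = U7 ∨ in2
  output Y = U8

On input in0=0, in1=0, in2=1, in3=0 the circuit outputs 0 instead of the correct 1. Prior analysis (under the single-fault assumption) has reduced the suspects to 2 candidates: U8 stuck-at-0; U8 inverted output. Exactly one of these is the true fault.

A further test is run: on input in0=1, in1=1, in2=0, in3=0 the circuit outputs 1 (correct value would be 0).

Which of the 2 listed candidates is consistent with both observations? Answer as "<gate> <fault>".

U8 inverted output

Evaluate each candidate on input in0=1, in1=1, in2=0, in3=0:
  U8 stuck-at-0: U1=1, U2=0, U3=1, U4=0, U5=0, U6=0, U7=0, U8=0 [stuck-at-0] → 0 — eliminated
  U8 inverted output: U1=1, U2=0, U3=1, U4=0, U5=0, U6=0, U7=0, U8=1 [inverted output] → 1 — matches
Only U8 inverted output reproduces the observed 1.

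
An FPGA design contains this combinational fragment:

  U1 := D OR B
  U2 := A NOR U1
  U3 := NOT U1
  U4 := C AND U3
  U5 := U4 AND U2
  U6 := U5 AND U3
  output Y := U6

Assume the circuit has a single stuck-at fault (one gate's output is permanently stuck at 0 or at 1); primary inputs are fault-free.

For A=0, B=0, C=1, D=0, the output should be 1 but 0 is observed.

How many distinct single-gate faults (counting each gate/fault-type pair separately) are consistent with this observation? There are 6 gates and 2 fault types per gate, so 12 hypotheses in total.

Fault-free: U1=0, U2=1, U3=1, U4=1, U5=1, U6=1 → 1. Observed 0.
  U1 stuck-at-0: output 1 ✗
  U1 stuck-at-1: output 0 ✓
  U2 stuck-at-0: output 0 ✓
  U2 stuck-at-1: output 1 ✗
  U3 stuck-at-0: output 0 ✓
  U3 stuck-at-1: output 1 ✗
  U4 stuck-at-0: output 0 ✓
  U4 stuck-at-1: output 1 ✗
  U5 stuck-at-0: output 0 ✓
  U5 stuck-at-1: output 1 ✗
  U6 stuck-at-0: output 0 ✓
  U6 stuck-at-1: output 1 ✗
Consistent faults: {U1 stuck-at-1, U2 stuck-at-0, U3 stuck-at-0, U4 stuck-at-0, U5 stuck-at-0, U6 stuck-at-0} — 6 in all.

6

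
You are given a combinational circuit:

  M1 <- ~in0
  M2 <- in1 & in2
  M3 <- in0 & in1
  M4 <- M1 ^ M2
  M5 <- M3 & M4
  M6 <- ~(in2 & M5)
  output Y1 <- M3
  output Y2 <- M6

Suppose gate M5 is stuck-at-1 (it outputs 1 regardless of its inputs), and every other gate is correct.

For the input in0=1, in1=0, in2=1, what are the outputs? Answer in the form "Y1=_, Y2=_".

Propagate with M5 forced: M1=0, M2=0, M3=0, M4=0, M5=1 [stuck-at-1], M6=0.
So the outputs are Y1=0, Y2=0. (Without the fault they would be Y1=0, Y2=1.)

Y1=0, Y2=0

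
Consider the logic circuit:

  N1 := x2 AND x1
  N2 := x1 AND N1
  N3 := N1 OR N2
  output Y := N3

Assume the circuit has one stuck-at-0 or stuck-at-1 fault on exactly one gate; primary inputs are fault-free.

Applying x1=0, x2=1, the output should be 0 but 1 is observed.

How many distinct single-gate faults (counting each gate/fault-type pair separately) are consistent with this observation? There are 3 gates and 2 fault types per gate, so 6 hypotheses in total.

Fault-free: N1=0, N2=0, N3=0 → 0. Observed 1.
  N1 stuck-at-0: output 0 ✗
  N1 stuck-at-1: output 1 ✓
  N2 stuck-at-0: output 0 ✗
  N2 stuck-at-1: output 1 ✓
  N3 stuck-at-0: output 0 ✗
  N3 stuck-at-1: output 1 ✓
Consistent faults: {N1 stuck-at-1, N2 stuck-at-1, N3 stuck-at-1} — 3 in all.

3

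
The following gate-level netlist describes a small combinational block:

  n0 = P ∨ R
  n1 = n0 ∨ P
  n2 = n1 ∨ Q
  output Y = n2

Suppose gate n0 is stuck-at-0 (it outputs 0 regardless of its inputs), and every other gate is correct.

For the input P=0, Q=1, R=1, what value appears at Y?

Propagate with n0 forced: n0=0 [stuck-at-0], n1=0, n2=1.
So Y = 1. (Same as the fault-free value — the fault is masked on this input.)

1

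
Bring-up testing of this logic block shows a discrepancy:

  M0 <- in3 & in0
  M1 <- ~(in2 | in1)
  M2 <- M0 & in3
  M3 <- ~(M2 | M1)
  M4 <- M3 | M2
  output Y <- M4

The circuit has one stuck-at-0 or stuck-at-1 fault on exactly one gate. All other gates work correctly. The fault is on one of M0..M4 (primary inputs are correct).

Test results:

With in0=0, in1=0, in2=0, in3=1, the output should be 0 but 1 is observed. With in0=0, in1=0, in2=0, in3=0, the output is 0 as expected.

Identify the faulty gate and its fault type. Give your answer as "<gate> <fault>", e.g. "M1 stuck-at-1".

Fault-free values for test 1 (in0=0, in1=0, in2=0, in3=1): M0=0, M1=1, M2=0, M3=0, M4=0, giving Y=0. Observed 1.
Test 1: faults giving observed 1 are {M0 stuck-at-1, M1 stuck-at-0, M2 stuck-at-1, M3 stuck-at-1, M4 stuck-at-1}.
Test 2 (in0=0, in1=0, in2=0, in3=0): fault-free M0=0, M1=1, M2=0, M3=0, M4=0 → 0; observed 0. Eliminates M1 stuck-at-0, M2 stuck-at-1, M3 stuck-at-1, M4 stuck-at-1.
Only M0 stuck-at-1 is consistent with every test.

M0 stuck-at-1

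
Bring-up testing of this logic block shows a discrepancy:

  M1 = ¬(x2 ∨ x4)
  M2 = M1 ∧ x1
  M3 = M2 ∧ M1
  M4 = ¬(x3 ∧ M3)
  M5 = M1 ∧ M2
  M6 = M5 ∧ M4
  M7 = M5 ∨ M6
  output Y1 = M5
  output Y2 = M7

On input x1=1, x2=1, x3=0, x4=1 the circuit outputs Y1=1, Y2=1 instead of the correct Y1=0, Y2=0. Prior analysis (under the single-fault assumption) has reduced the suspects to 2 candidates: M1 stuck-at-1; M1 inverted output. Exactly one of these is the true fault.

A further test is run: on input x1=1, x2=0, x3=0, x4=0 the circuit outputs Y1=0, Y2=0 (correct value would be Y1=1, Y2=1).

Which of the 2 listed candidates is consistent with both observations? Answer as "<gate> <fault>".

Evaluate each candidate on input x1=1, x2=0, x3=0, x4=0:
  M1 stuck-at-1: M1=1 [stuck-at-1], M2=1, M3=1, M4=1, M5=1, M6=1, M7=1 → Y1=1, Y2=1 — eliminated
  M1 inverted output: M1=0 [inverted output], M2=0, M3=0, M4=1, M5=0, M6=0, M7=0 → Y1=0, Y2=0 — matches
Only M1 inverted output reproduces the observed Y1=0, Y2=0.

M1 inverted output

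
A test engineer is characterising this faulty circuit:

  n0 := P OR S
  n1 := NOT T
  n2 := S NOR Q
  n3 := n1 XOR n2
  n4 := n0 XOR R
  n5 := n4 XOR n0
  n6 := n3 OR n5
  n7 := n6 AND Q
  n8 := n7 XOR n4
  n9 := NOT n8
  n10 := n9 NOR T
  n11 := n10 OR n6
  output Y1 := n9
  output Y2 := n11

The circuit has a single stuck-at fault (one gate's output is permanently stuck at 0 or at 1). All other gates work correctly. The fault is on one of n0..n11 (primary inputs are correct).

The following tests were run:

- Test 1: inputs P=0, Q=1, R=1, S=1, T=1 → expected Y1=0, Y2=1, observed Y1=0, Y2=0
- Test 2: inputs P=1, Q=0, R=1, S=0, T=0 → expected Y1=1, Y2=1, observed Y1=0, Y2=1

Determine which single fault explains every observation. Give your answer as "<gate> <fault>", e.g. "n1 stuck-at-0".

Fault-free values for test 1 (P=0, Q=1, R=1, S=1, T=1): n0=1, n1=0, n2=0, n3=0, n4=0, n5=1, n6=1, n7=1, n8=1, n9=0, n10=0, n11=1, giving Y1=0, Y2=1. Observed Y1=0, Y2=0.
Test 1: faults giving observed Y1=0, Y2=0 are {n4 stuck-at-1, n11 stuck-at-0}.
Test 2 (P=1, Q=0, R=1, S=0, T=0): fault-free n0=1, n1=1, n2=1, n3=0, n4=0, n5=1, n6=1, n7=0, n8=0, n9=1, n10=0, n11=1 → Y1=1, Y2=1; observed Y1=0, Y2=1. Eliminates n11 stuck-at-0.
Only n4 stuck-at-1 is consistent with every test.

n4 stuck-at-1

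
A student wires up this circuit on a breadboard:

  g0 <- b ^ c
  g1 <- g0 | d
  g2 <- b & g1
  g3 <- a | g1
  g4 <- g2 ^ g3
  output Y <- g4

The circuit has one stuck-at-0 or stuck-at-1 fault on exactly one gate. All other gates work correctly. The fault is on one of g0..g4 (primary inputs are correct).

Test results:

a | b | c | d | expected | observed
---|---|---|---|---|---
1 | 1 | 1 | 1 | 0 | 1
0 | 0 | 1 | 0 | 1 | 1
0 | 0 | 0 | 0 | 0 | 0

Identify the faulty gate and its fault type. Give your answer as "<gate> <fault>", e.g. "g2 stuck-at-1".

g2 stuck-at-0

Fault-free values for test 1 (a=1, b=1, c=1, d=1): g0=0, g1=1, g2=1, g3=1, g4=0, giving Y=0. Observed 1.
Test 1: faults giving observed 1 are {g1 stuck-at-0, g2 stuck-at-0, g3 stuck-at-0, g4 stuck-at-1}.
Test 2 (a=0, b=0, c=1, d=0): fault-free g0=1, g1=1, g2=0, g3=1, g4=1 → 1; observed 1. Eliminates g1 stuck-at-0, g3 stuck-at-0.
Test 3 (a=0, b=0, c=0, d=0): fault-free g0=0, g1=0, g2=0, g3=0, g4=0 → 0; observed 0. Eliminates g4 stuck-at-1.
Only g2 stuck-at-0 is consistent with every test.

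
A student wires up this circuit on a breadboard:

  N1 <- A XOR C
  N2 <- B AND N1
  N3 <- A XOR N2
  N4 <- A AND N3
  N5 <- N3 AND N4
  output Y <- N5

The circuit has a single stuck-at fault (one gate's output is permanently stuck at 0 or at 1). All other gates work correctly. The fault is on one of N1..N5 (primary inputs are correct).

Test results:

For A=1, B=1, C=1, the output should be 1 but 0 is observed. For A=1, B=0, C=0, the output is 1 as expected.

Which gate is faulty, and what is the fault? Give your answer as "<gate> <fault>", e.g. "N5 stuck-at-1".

Fault-free values for test 1 (A=1, B=1, C=1): N1=0, N2=0, N3=1, N4=1, N5=1, giving Y=1. Observed 0.
Test 1: faults giving observed 0 are {N1 stuck-at-1, N2 stuck-at-1, N3 stuck-at-0, N4 stuck-at-0, N5 stuck-at-0}.
Test 2 (A=1, B=0, C=0): fault-free N1=1, N2=0, N3=1, N4=1, N5=1 → 1; observed 1. Eliminates N2 stuck-at-1, N3 stuck-at-0, N4 stuck-at-0, N5 stuck-at-0.
Only N1 stuck-at-1 is consistent with every test.

N1 stuck-at-1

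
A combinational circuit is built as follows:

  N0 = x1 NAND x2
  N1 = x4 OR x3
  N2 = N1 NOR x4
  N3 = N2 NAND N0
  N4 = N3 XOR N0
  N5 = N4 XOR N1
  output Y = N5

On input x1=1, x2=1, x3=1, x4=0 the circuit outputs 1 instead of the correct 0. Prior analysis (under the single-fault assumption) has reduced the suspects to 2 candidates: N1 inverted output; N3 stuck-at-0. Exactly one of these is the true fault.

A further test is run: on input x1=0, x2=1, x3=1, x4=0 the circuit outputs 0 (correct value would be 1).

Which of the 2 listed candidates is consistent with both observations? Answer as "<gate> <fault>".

N3 stuck-at-0

Evaluate each candidate on input x1=0, x2=1, x3=1, x4=0:
  N1 inverted output: N0=1, N1=0 [inverted output], N2=1, N3=0, N4=1, N5=1 → 1 — eliminated
  N3 stuck-at-0: N0=1, N1=1, N2=0, N3=0 [stuck-at-0], N4=1, N5=0 → 0 — matches
Only N3 stuck-at-0 reproduces the observed 0.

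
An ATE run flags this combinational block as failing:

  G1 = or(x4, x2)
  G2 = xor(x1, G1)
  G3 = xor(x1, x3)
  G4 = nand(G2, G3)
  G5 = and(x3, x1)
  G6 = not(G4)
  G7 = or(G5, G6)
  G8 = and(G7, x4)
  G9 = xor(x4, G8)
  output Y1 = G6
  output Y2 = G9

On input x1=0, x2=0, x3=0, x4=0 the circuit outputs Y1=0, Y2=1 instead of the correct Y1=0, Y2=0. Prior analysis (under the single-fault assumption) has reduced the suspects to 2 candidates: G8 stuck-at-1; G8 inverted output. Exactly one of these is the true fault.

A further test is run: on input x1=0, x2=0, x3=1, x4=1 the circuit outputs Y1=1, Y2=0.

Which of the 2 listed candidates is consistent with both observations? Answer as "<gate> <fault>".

Evaluate each candidate on input x1=0, x2=0, x3=1, x4=1:
  G8 stuck-at-1: G1=1, G2=1, G3=1, G4=0, G5=0, G6=1, G7=1, G8=1 [stuck-at-1], G9=0 → Y1=1, Y2=0 — matches
  G8 inverted output: G1=1, G2=1, G3=1, G4=0, G5=0, G6=1, G7=1, G8=0 [inverted output], G9=1 → Y1=1, Y2=1 — eliminated
Only G8 stuck-at-1 reproduces the observed Y1=1, Y2=0.

G8 stuck-at-1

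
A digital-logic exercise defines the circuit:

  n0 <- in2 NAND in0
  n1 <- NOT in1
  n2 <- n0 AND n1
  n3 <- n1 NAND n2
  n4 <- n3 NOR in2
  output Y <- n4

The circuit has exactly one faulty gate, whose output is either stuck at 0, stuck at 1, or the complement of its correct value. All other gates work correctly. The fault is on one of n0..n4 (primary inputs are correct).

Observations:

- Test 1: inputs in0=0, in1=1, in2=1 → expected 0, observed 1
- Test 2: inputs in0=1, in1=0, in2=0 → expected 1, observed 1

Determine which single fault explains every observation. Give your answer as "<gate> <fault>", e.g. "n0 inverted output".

Fault-free values for test 1 (in0=0, in1=1, in2=1): n0=1, n1=0, n2=0, n3=1, n4=0, giving Y=0. Observed 1.
Test 1: faults giving observed 1 are {n4 stuck-at-1, n4 inverted output}.
Test 2 (in0=1, in1=0, in2=0): fault-free n0=1, n1=1, n2=1, n3=0, n4=1 → 1; observed 1. Eliminates n4 inverted output.
Only n4 stuck-at-1 is consistent with every test.

n4 stuck-at-1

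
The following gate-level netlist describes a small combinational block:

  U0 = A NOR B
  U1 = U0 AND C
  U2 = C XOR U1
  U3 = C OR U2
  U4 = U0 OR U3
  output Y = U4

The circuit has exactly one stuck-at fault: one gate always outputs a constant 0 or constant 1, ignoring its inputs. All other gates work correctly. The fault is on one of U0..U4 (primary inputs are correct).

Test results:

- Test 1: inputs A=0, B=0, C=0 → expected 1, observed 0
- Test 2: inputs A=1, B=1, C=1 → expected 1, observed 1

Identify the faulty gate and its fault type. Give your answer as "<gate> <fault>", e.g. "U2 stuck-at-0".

Fault-free values for test 1 (A=0, B=0, C=0): U0=1, U1=0, U2=0, U3=0, U4=1, giving Y=1. Observed 0.
Test 1: faults giving observed 0 are {U0 stuck-at-0, U4 stuck-at-0}.
Test 2 (A=1, B=1, C=1): fault-free U0=0, U1=0, U2=1, U3=1, U4=1 → 1; observed 1. Eliminates U4 stuck-at-0.
Only U0 stuck-at-0 is consistent with every test.

U0 stuck-at-0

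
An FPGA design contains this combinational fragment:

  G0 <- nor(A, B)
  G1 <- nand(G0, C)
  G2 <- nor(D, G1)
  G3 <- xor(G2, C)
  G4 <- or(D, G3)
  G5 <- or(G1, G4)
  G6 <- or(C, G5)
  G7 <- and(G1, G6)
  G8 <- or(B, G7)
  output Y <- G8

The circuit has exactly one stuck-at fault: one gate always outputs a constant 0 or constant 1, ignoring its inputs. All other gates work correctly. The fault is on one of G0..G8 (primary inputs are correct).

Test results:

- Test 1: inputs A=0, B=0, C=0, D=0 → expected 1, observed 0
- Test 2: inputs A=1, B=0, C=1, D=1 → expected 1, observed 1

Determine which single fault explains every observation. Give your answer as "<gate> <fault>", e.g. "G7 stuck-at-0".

Fault-free values for test 1 (A=0, B=0, C=0, D=0): G0=1, G1=1, G2=0, G3=0, G4=0, G5=1, G6=1, G7=1, G8=1, giving Y=1. Observed 0.
Test 1: faults giving observed 0 are {G1 stuck-at-0, G5 stuck-at-0, G6 stuck-at-0, G7 stuck-at-0, G8 stuck-at-0}.
Test 2 (A=1, B=0, C=1, D=1): fault-free G0=0, G1=1, G2=0, G3=1, G4=1, G5=1, G6=1, G7=1, G8=1 → 1; observed 1. Eliminates G1 stuck-at-0, G6 stuck-at-0, G7 stuck-at-0, G8 stuck-at-0.
Only G5 stuck-at-0 is consistent with every test.

G5 stuck-at-0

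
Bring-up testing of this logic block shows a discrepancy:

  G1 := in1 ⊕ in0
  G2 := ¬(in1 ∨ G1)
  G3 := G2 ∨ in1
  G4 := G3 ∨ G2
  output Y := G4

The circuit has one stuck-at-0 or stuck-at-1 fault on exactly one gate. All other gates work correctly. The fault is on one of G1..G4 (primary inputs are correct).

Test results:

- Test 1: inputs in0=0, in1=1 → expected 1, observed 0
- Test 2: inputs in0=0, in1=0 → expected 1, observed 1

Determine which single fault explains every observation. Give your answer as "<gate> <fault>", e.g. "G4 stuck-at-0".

Fault-free values for test 1 (in0=0, in1=1): G1=1, G2=0, G3=1, G4=1, giving Y=1. Observed 0.
Test 1: faults giving observed 0 are {G3 stuck-at-0, G4 stuck-at-0}.
Test 2 (in0=0, in1=0): fault-free G1=0, G2=1, G3=1, G4=1 → 1; observed 1. Eliminates G4 stuck-at-0.
Only G3 stuck-at-0 is consistent with every test.

G3 stuck-at-0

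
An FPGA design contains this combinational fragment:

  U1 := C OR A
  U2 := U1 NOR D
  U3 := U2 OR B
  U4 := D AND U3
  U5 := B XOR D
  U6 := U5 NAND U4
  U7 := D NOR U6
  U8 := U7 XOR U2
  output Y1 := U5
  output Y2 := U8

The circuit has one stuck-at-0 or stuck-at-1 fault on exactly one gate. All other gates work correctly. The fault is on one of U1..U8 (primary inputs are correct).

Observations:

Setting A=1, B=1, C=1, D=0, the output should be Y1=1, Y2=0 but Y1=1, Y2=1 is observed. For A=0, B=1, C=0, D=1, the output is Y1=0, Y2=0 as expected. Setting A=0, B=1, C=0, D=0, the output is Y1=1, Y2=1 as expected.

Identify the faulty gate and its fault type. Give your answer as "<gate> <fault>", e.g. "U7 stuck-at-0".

Fault-free values for test 1 (A=1, B=1, C=1, D=0): U1=1, U2=0, U3=1, U4=0, U5=1, U6=1, U7=0, U8=0, giving Y1=1, Y2=0. Observed Y1=1, Y2=1.
Test 1: faults giving observed Y1=1, Y2=1 are {U1 stuck-at-0, U2 stuck-at-1, U4 stuck-at-1, U6 stuck-at-0, U7 stuck-at-1, U8 stuck-at-1}.
Test 2 (A=0, B=1, C=0, D=1): fault-free U1=0, U2=0, U3=1, U4=1, U5=0, U6=1, U7=0, U8=0 → Y1=0, Y2=0; observed Y1=0, Y2=0. Eliminates U2 stuck-at-1, U7 stuck-at-1, U8 stuck-at-1.
Test 3 (A=0, B=1, C=0, D=0): fault-free U1=0, U2=1, U3=1, U4=0, U5=1, U6=1, U7=0, U8=1 → Y1=1, Y2=1; observed Y1=1, Y2=1. Eliminates U4 stuck-at-1, U6 stuck-at-0.
Only U1 stuck-at-0 is consistent with every test.

U1 stuck-at-0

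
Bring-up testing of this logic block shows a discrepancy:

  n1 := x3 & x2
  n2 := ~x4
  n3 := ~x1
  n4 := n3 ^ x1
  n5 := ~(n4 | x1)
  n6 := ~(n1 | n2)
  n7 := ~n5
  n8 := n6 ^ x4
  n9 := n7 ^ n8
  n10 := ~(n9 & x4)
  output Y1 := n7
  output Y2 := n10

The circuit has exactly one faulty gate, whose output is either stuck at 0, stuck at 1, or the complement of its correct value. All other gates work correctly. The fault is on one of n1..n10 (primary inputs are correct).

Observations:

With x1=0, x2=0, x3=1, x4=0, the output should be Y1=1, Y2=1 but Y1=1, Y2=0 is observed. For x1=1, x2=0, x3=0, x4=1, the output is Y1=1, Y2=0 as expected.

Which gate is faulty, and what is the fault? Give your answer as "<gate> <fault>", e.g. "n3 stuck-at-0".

Fault-free values for test 1 (x1=0, x2=0, x3=1, x4=0): n1=0, n2=1, n3=1, n4=1, n5=0, n6=0, n7=1, n8=0, n9=1, n10=1, giving Y1=1, Y2=1. Observed Y1=1, Y2=0.
Test 1: faults giving observed Y1=1, Y2=0 are {n10 stuck-at-0, n10 inverted output}.
Test 2 (x1=1, x2=0, x3=0, x4=1): fault-free n1=0, n2=0, n3=0, n4=1, n5=0, n6=1, n7=1, n8=0, n9=1, n10=0 → Y1=1, Y2=0; observed Y1=1, Y2=0. Eliminates n10 inverted output.
Only n10 stuck-at-0 is consistent with every test.

n10 stuck-at-0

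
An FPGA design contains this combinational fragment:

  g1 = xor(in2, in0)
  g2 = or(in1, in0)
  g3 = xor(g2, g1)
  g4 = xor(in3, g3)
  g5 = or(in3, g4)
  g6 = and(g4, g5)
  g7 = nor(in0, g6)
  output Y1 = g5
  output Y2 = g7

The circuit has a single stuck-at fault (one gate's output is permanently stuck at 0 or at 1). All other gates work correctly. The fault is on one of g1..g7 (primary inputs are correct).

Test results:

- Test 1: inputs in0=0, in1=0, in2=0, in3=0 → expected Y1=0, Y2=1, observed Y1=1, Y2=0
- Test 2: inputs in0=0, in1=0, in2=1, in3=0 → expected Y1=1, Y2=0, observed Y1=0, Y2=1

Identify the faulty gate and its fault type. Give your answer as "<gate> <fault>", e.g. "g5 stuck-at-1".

g2 stuck-at-1

Fault-free values for test 1 (in0=0, in1=0, in2=0, in3=0): g1=0, g2=0, g3=0, g4=0, g5=0, g6=0, g7=1, giving Y1=0, Y2=1. Observed Y1=1, Y2=0.
Test 1: faults giving observed Y1=1, Y2=0 are {g1 stuck-at-1, g2 stuck-at-1, g3 stuck-at-1, g4 stuck-at-1}.
Test 2 (in0=0, in1=0, in2=1, in3=0): fault-free g1=1, g2=0, g3=1, g4=1, g5=1, g6=1, g7=0 → Y1=1, Y2=0; observed Y1=0, Y2=1. Eliminates g1 stuck-at-1, g3 stuck-at-1, g4 stuck-at-1.
Only g2 stuck-at-1 is consistent with every test.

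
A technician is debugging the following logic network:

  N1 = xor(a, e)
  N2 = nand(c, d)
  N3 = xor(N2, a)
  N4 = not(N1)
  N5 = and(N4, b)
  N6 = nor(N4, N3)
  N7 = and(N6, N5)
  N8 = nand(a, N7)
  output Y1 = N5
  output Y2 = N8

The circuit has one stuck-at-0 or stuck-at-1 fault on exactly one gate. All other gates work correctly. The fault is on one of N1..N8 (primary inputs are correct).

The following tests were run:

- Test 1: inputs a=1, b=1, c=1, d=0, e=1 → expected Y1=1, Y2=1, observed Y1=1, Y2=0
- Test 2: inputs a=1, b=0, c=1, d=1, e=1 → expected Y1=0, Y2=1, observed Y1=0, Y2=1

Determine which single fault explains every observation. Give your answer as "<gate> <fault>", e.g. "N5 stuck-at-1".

Fault-free values for test 1 (a=1, b=1, c=1, d=0, e=1): N1=0, N2=1, N3=0, N4=1, N5=1, N6=0, N7=0, N8=1, giving Y1=1, Y2=1. Observed Y1=1, Y2=0.
Test 1: faults giving observed Y1=1, Y2=0 are {N6 stuck-at-1, N7 stuck-at-1, N8 stuck-at-0}.
Test 2 (a=1, b=0, c=1, d=1, e=1): fault-free N1=0, N2=0, N3=1, N4=1, N5=0, N6=0, N7=0, N8=1 → Y1=0, Y2=1; observed Y1=0, Y2=1. Eliminates N7 stuck-at-1, N8 stuck-at-0.
Only N6 stuck-at-1 is consistent with every test.

N6 stuck-at-1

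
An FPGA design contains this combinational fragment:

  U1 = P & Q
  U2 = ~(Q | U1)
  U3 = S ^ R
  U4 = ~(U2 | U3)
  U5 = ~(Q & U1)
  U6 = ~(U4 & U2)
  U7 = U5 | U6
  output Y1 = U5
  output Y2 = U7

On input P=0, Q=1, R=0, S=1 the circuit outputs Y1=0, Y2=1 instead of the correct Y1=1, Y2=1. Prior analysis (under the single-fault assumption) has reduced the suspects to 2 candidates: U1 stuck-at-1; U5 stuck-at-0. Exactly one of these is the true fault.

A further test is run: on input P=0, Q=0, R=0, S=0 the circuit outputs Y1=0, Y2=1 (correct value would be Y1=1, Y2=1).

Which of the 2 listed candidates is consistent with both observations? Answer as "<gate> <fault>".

Evaluate each candidate on input P=0, Q=0, R=0, S=0:
  U1 stuck-at-1: U1=1 [stuck-at-1], U2=0, U3=0, U4=1, U5=1, U6=1, U7=1 → Y1=1, Y2=1 — eliminated
  U5 stuck-at-0: U1=0, U2=1, U3=0, U4=0, U5=0 [stuck-at-0], U6=1, U7=1 → Y1=0, Y2=1 — matches
Only U5 stuck-at-0 reproduces the observed Y1=0, Y2=1.

U5 stuck-at-0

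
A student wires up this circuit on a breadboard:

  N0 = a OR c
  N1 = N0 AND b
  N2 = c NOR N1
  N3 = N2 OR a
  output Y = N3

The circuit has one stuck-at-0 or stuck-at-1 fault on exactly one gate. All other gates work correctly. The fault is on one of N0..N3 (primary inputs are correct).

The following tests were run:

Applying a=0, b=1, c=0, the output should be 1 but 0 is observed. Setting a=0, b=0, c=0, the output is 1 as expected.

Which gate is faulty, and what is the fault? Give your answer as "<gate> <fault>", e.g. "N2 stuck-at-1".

N0 stuck-at-1

Fault-free values for test 1 (a=0, b=1, c=0): N0=0, N1=0, N2=1, N3=1, giving Y=1. Observed 0.
Test 1: faults giving observed 0 are {N0 stuck-at-1, N1 stuck-at-1, N2 stuck-at-0, N3 stuck-at-0}.
Test 2 (a=0, b=0, c=0): fault-free N0=0, N1=0, N2=1, N3=1 → 1; observed 1. Eliminates N1 stuck-at-1, N2 stuck-at-0, N3 stuck-at-0.
Only N0 stuck-at-1 is consistent with every test.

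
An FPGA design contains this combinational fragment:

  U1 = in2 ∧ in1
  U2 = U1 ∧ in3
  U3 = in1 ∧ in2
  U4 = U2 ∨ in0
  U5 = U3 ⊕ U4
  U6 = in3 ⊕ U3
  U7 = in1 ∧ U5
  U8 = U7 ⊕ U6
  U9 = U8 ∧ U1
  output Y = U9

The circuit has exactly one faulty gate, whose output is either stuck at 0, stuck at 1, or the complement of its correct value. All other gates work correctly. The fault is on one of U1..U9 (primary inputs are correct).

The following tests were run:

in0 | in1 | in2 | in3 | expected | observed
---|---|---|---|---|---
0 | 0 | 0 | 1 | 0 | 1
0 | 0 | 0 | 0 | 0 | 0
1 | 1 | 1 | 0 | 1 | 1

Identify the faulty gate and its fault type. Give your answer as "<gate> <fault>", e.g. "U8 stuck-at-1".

Fault-free values for test 1 (in0=0, in1=0, in2=0, in3=1): U1=0, U2=0, U3=0, U4=0, U5=0, U6=1, U7=0, U8=1, U9=0, giving Y=0. Observed 1.
Test 1: faults giving observed 1 are {U1 stuck-at-1, U1 inverted output, U9 stuck-at-1, U9 inverted output}.
Test 2 (in0=0, in1=0, in2=0, in3=0): fault-free U1=0, U2=0, U3=0, U4=0, U5=0, U6=0, U7=0, U8=0, U9=0 → 0; observed 0. Eliminates U9 stuck-at-1, U9 inverted output.
Test 3 (in0=1, in1=1, in2=1, in3=0): fault-free U1=1, U2=0, U3=1, U4=1, U5=0, U6=1, U7=0, U8=1, U9=1 → 1; observed 1. Eliminates U1 inverted output.
Only U1 stuck-at-1 is consistent with every test.

U1 stuck-at-1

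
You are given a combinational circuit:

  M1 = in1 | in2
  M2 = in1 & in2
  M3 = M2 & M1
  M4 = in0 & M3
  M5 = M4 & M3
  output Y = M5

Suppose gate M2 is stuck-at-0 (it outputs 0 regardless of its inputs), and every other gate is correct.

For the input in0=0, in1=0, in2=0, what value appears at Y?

Propagate with M2 forced: M1=0, M2=0 [stuck-at-0], M3=0, M4=0, M5=0.
So Y = 0. (Same as the fault-free value — the fault is masked on this input.)

0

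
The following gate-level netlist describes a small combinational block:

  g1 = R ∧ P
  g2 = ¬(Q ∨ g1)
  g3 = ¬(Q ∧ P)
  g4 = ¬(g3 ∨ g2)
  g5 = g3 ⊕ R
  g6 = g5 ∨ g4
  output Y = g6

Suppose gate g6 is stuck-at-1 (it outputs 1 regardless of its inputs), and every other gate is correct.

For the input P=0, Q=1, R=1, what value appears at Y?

Propagate with g6 forced: g1=0, g2=0, g3=1, g4=0, g5=0, g6=1 [stuck-at-1].
So Y = 1. (Without the fault it would be 0.)

1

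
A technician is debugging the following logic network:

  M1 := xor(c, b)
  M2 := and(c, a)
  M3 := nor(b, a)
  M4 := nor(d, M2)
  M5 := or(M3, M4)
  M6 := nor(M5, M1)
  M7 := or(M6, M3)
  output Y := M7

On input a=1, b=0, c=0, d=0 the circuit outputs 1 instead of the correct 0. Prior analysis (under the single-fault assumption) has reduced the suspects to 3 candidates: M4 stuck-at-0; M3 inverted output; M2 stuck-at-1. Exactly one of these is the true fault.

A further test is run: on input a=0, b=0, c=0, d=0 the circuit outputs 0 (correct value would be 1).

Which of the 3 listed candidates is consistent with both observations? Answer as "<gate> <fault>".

M3 inverted output

Evaluate each candidate on input a=0, b=0, c=0, d=0:
  M4 stuck-at-0: M1=0, M2=0, M3=1, M4=0 [stuck-at-0], M5=1, M6=0, M7=1 → 1 — eliminated
  M3 inverted output: M1=0, M2=0, M3=0 [inverted output], M4=1, M5=1, M6=0, M7=0 → 0 — matches
  M2 stuck-at-1: M1=0, M2=1 [stuck-at-1], M3=1, M4=0, M5=1, M6=0, M7=1 → 1 — eliminated
Only M3 inverted output reproduces the observed 0.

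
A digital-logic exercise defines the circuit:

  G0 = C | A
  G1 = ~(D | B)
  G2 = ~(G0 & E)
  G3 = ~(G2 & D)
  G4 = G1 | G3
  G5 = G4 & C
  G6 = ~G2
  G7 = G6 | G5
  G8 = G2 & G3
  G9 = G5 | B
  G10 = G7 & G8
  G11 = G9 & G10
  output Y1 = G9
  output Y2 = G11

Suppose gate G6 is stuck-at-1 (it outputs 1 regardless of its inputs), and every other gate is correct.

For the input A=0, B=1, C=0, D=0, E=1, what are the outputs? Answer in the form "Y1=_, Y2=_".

Propagate with G6 forced: G0=0, G1=0, G2=1, G3=1, G4=1, G5=0, G6=1 [stuck-at-1], G7=1, G8=1, G9=1, G10=1, G11=1.
So the outputs are Y1=1, Y2=1. (Without the fault they would be Y1=1, Y2=0.)

Y1=1, Y2=1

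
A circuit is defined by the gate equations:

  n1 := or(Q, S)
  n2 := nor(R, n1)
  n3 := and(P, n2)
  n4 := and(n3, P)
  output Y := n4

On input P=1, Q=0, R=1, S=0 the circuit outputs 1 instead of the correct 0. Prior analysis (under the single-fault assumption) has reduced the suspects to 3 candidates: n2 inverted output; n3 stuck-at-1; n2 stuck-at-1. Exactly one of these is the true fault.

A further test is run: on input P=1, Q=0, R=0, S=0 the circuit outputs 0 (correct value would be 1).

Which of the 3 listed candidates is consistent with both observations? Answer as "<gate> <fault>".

n2 inverted output

Evaluate each candidate on input P=1, Q=0, R=0, S=0:
  n2 inverted output: n1=0, n2=0 [inverted output], n3=0, n4=0 → 0 — matches
  n3 stuck-at-1: n1=0, n2=1, n3=1 [stuck-at-1], n4=1 → 1 — eliminated
  n2 stuck-at-1: n1=0, n2=1 [stuck-at-1], n3=1, n4=1 → 1 — eliminated
Only n2 inverted output reproduces the observed 0.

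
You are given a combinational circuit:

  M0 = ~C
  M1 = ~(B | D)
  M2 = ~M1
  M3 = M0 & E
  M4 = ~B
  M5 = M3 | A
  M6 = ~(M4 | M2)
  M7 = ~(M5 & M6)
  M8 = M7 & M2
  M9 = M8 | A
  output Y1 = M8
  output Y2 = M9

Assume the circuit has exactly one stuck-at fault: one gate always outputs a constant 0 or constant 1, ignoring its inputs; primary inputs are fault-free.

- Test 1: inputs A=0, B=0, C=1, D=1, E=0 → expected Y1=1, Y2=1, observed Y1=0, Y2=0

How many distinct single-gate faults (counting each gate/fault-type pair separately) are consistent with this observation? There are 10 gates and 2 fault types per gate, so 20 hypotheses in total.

4

Fault-free: M0=0, M1=0, M2=1, M3=0, M4=1, M5=0, M6=0, M7=1, M8=1, M9=1 → Y1=1, Y2=1. Observed Y1=0, Y2=0.
  M0: none of the 2 fault types match ✗
  M1: stuck-at-1 ✓; others ✗
  M2: stuck-at-0 ✓; others ✗
  M3: none of the 2 fault types match ✗
  M4: none of the 2 fault types match ✗
  M5: none of the 2 fault types match ✗
  M6: none of the 2 fault types match ✗
  M7: stuck-at-0 ✓; others ✗
  M8: stuck-at-0 ✓; others ✗
  M9: none of the 2 fault types match ✗
Consistent faults: {M1 stuck-at-1, M2 stuck-at-0, M7 stuck-at-0, M8 stuck-at-0} — 4 in all.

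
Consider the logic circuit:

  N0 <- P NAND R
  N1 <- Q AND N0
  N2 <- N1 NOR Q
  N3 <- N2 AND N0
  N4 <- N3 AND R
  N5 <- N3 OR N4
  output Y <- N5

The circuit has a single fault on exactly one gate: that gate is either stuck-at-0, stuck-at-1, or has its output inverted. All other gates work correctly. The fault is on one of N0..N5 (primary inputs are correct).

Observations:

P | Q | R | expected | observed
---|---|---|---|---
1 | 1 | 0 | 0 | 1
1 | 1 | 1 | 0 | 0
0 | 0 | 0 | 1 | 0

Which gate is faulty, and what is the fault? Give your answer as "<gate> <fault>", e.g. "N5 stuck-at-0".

Fault-free values for test 1 (P=1, Q=1, R=0): N0=1, N1=1, N2=0, N3=0, N4=0, N5=0, giving Y=0. Observed 1.
Test 1: faults giving observed 1 are {N2 stuck-at-1, N2 inverted output, N3 stuck-at-1, N3 inverted output, N4 stuck-at-1, N4 inverted output, N5 stuck-at-1, N5 inverted output}.
Test 2 (P=1, Q=1, R=1): fault-free N0=0, N1=0, N2=0, N3=0, N4=0, N5=0 → 0; observed 0. Eliminates N3 stuck-at-1, N3 inverted output, N4 stuck-at-1, N4 inverted output, N5 stuck-at-1, N5 inverted output.
Test 3 (P=0, Q=0, R=0): fault-free N0=1, N1=0, N2=1, N3=1, N4=0, N5=1 → 1; observed 0. Eliminates N2 stuck-at-1.
Only N2 inverted output is consistent with every test.

N2 inverted output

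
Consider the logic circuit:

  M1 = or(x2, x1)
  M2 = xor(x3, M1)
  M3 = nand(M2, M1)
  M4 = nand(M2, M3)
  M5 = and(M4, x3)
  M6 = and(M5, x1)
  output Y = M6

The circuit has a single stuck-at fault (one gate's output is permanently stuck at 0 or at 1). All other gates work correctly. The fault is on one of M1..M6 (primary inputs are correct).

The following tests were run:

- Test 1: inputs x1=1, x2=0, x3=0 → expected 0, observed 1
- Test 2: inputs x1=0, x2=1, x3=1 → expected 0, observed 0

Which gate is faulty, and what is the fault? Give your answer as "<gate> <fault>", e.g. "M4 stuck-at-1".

Fault-free values for test 1 (x1=1, x2=0, x3=0): M1=1, M2=1, M3=0, M4=1, M5=0, M6=0, giving Y=0. Observed 1.
Test 1: faults giving observed 1 are {M5 stuck-at-1, M6 stuck-at-1}.
Test 2 (x1=0, x2=1, x3=1): fault-free M1=1, M2=0, M3=1, M4=1, M5=1, M6=0 → 0; observed 0. Eliminates M6 stuck-at-1.
Only M5 stuck-at-1 is consistent with every test.

M5 stuck-at-1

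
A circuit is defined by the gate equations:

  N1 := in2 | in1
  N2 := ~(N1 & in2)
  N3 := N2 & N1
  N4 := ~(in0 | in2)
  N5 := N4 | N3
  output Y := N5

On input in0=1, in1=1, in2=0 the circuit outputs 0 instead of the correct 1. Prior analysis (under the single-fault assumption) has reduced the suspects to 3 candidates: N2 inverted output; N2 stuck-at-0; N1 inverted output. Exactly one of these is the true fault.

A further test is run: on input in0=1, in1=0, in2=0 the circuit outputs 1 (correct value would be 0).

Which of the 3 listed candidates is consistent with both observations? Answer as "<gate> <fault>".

Evaluate each candidate on input in0=1, in1=0, in2=0:
  N2 inverted output: N1=0, N2=0 [inverted output], N3=0, N4=0, N5=0 → 0 — eliminated
  N2 stuck-at-0: N1=0, N2=0 [stuck-at-0], N3=0, N4=0, N5=0 → 0 — eliminated
  N1 inverted output: N1=1 [inverted output], N2=1, N3=1, N4=0, N5=1 → 1 — matches
Only N1 inverted output reproduces the observed 1.

N1 inverted output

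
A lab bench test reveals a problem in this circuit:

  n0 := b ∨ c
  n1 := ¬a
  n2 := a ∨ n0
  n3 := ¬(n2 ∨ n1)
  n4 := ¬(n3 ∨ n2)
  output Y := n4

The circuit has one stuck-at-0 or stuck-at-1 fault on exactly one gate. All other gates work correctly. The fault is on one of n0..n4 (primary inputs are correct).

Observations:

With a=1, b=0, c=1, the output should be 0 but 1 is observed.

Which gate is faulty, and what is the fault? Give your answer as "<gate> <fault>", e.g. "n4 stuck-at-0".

n4 stuck-at-1

Fault-free values for test 1 (a=1, b=0, c=1): n0=1, n1=0, n2=1, n3=0, n4=0, giving Y=0. Observed 1.
Test 1: faults giving observed 1 are {n4 stuck-at-1}.
Only n4 stuck-at-1 is consistent with every test.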